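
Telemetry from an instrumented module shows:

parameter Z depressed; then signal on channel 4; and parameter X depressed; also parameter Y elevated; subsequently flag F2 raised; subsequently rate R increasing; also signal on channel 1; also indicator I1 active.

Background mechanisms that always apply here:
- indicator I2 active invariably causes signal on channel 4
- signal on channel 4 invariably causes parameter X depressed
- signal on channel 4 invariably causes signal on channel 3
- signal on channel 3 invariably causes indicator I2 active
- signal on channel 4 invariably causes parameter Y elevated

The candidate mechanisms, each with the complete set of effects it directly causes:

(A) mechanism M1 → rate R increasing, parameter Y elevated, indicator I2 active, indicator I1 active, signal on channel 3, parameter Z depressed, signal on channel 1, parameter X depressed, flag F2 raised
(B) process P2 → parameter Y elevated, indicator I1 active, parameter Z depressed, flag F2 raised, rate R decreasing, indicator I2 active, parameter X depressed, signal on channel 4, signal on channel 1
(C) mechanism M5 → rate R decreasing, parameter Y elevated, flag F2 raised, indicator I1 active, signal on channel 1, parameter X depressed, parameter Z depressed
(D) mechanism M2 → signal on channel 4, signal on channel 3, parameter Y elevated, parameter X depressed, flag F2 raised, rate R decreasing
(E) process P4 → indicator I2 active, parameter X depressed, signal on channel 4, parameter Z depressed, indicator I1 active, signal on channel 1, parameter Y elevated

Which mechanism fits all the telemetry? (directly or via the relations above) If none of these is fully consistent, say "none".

Checking each candidate against the observations:
(A) mechanism M1 — parameter Z depressed yes; signal on channel 4 yes (via indicator I2 active → signal on channel 4); parameter X depressed yes; parameter Y elevated yes; flag F2 raised yes; rate R increasing yes; signal on channel 1 yes; indicator I1 active yes
(B) process P2 — parameter Z depressed yes; signal on channel 4 yes; parameter X depressed yes; parameter Y elevated yes; flag F2 raised yes; rate R increasing NO; signal on channel 1 yes; indicator I1 active yes
(C) mechanism M5 — parameter Z depressed yes; signal on channel 4 NO; parameter X depressed yes; parameter Y elevated yes; flag F2 raised yes; rate R increasing NO; signal on channel 1 yes; indicator I1 active yes
(D) mechanism M2 — parameter Z depressed NO; signal on channel 4 yes; parameter X depressed yes; parameter Y elevated yes; flag F2 raised yes; rate R increasing NO; signal on channel 1 NO; indicator I1 active NO
(E) process P4 — does not account for flag F2 raised, rate R increasing
(A) alone accounts for all the evidence.

A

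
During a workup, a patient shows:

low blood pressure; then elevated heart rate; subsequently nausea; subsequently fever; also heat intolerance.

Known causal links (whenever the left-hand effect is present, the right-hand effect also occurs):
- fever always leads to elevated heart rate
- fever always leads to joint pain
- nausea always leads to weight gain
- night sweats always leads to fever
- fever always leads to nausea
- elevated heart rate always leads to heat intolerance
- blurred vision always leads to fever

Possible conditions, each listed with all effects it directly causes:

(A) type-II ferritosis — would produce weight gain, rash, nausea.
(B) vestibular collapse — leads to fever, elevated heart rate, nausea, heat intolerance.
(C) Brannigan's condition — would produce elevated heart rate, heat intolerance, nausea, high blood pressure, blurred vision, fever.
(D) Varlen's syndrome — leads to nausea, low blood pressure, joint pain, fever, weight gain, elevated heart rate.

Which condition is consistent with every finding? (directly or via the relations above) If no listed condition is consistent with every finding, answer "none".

D

For each candidate, compare predicted effects to what was observed:
(A) type-II ferritosis — low blood pressure ✗; elevated heart rate ✗; nausea ✓; fever ✗; heat intolerance ✗
(B) vestibular collapse — does not account for low blood pressure
(C) Brannigan's condition — low blood pressure ✗; elevated heart rate ✓; nausea ✓; fever ✓; heat intolerance ✓
(D) Varlen's syndrome — low blood pressure ✓; elevated heart rate ✓; nausea ✓; fever ✓; heat intolerance ✓ (through elevated heart rate → heat intolerance)
Only (D) is consistent with every observation.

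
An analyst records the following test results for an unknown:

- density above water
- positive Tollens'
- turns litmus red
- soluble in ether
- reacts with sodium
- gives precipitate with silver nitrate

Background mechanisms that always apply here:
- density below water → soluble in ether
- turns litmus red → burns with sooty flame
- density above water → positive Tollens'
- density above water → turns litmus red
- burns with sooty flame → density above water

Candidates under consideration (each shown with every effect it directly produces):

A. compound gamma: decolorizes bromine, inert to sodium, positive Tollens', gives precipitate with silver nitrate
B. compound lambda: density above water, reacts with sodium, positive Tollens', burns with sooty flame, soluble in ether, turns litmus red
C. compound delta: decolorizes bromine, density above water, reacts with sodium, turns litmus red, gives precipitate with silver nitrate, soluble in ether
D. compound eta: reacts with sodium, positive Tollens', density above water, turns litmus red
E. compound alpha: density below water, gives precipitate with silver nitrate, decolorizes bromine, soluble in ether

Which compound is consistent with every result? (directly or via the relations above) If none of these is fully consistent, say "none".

C

Per-candidate check:
(A) compound gamma — fails on density above water, turns litmus red, soluble in ether, reacts with sodium (predicts inert to sodium, not reacts with sodium)
(B) compound lambda — does not account for gives precipitate with silver nitrate
(C) compound delta — density above water +; positive Tollens' + (via density above water → positive Tollens'); turns litmus red +; soluble in ether +; reacts with sodium +; gives precipitate with silver nitrate +
(D) compound eta — density above water +; positive Tollens' +; turns litmus red +; soluble in ether -; reacts with sodium +; gives precipitate with silver nitrate -
(E) compound alpha — fails on density above water, positive Tollens', turns litmus red, reacts with sodium (predicts density below water, not density above water)
Only (C) is consistent with every observation.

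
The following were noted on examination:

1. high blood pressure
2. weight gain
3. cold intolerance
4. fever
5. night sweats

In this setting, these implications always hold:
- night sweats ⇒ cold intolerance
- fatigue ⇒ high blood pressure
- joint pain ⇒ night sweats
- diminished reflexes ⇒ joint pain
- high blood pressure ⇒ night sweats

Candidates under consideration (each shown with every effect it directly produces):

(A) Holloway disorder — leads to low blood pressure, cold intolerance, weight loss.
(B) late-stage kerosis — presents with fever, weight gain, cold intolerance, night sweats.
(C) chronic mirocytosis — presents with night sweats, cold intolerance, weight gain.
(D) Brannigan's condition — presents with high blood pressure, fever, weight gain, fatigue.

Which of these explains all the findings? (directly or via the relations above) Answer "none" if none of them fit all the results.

D

Checking each candidate against the observations:
(A) Holloway disorder — high blood pressure miss; weight gain miss; cold intolerance match; fever miss; night sweats miss
(B) late-stage kerosis — does not account for high blood pressure
(C) chronic mirocytosis — high blood pressure miss; weight gain match; cold intolerance match; fever miss; night sweats match
(D) Brannigan's condition — high blood pressure match; weight gain match; cold intolerance match (by high blood pressure → night sweats → cold intolerance); fever match; night sweats match (by high blood pressure → night sweats)
Only (D) is consistent with every observation.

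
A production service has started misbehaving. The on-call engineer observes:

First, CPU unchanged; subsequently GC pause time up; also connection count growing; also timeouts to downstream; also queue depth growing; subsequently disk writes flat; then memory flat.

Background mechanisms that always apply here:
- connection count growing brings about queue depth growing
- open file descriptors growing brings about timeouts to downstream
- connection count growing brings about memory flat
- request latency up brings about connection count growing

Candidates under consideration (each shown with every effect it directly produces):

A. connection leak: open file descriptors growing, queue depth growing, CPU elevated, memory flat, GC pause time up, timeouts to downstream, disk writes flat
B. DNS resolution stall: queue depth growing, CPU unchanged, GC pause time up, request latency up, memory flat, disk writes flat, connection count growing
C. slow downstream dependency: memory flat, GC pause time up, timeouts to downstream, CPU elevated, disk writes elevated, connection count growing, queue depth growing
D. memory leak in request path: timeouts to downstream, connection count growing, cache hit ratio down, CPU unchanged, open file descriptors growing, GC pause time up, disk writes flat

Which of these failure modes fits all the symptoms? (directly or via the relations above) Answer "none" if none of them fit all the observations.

Checking each candidate against the observations:
(A) connection leak — fails on CPU unchanged, connection count growing (predicts CPU elevated, not CPU unchanged)
(B) DNS resolution stall — does not account for timeouts to downstream
(C) slow downstream dependency — fails on CPU unchanged, disk writes flat (predicts CPU elevated, not CPU unchanged; predicts disk writes elevated, not disk writes flat)
(D) memory leak in request path — accounts for every observation (queue depth growing via connection count growing → queue depth growing)
Only (D) is consistent with every observation.

D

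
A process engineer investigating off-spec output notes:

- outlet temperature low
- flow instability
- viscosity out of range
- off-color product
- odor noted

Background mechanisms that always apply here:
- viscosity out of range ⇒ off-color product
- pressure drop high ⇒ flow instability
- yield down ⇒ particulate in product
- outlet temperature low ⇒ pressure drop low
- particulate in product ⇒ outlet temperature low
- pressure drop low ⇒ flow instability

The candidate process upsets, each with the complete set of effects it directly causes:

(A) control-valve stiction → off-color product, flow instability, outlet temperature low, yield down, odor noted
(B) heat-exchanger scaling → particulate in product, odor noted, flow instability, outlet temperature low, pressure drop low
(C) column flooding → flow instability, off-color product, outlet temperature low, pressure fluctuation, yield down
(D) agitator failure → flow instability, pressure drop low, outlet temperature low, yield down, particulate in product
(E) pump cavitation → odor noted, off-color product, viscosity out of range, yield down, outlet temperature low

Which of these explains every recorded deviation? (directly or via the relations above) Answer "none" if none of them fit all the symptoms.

Per-candidate check:
(A) control-valve stiction — outlet temperature low +; flow instability +; viscosity out of range -; off-color product +; odor noted +
(B) heat-exchanger scaling — outlet temperature low +; flow instability +; viscosity out of range -; off-color product -; odor noted +
(C) column flooding — does not account for viscosity out of range, odor noted
(D) agitator failure — outlet temperature low +; flow instability +; viscosity out of range -; off-color product -; odor noted -
(E) pump cavitation — outlet temperature low +; flow instability + (via outlet temperature low → pressure drop low → flow instability); viscosity out of range +; off-color product +; odor noted +
(E) is the only candidate with no mismatches.

E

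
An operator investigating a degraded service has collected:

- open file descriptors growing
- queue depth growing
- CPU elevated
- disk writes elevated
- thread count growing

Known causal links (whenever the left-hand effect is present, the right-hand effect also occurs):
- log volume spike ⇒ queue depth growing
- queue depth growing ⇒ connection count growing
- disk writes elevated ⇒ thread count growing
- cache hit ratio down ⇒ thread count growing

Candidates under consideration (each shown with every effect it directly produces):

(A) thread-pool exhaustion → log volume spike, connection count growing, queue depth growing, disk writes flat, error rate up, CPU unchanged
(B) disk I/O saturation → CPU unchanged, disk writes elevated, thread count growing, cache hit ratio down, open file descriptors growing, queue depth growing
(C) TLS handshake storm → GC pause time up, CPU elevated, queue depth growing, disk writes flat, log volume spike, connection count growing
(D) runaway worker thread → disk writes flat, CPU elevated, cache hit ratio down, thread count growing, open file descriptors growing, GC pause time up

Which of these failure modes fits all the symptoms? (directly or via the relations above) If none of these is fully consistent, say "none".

Checking each candidate against the observations:
(A) thread-pool exhaustion — open file descriptors growing ✗; queue depth growing ✓; CPU elevated ✗; disk writes elevated ✗; thread count growing ✗
(B) disk I/O saturation — open file descriptors growing ✓; queue depth growing ✓; CPU elevated ✗; disk writes elevated ✓; thread count growing ✓
(C) TLS handshake storm — fails on open file descriptors growing, disk writes elevated, thread count growing (predicts disk writes flat, not disk writes elevated)
(D) runaway worker thread — open file descriptors growing ✓; queue depth growing ✗; CPU elevated ✓; disk writes elevated ✗; thread count growing ✓
Every candidate fails on at least one observation.

none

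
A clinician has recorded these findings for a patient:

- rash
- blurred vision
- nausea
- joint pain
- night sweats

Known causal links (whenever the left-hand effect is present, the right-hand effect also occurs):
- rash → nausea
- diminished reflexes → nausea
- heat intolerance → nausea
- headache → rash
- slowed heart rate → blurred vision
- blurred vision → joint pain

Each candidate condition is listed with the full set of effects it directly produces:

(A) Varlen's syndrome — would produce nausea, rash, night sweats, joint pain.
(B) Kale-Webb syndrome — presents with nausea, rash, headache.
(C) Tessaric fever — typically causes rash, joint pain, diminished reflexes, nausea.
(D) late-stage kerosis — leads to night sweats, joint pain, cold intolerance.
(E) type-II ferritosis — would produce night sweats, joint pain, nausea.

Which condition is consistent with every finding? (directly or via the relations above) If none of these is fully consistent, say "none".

none

Per-candidate check:
(A) Varlen's syndrome — does not account for blurred vision
(B) Kale-Webb syndrome — does not account for blurred vision, joint pain, night sweats
(C) Tessaric fever — does not account for blurred vision, night sweats
(D) late-stage kerosis — does not account for rash, blurred vision, nausea
(E) type-II ferritosis — does not account for rash, blurred vision
Every candidate fails on at least one observation.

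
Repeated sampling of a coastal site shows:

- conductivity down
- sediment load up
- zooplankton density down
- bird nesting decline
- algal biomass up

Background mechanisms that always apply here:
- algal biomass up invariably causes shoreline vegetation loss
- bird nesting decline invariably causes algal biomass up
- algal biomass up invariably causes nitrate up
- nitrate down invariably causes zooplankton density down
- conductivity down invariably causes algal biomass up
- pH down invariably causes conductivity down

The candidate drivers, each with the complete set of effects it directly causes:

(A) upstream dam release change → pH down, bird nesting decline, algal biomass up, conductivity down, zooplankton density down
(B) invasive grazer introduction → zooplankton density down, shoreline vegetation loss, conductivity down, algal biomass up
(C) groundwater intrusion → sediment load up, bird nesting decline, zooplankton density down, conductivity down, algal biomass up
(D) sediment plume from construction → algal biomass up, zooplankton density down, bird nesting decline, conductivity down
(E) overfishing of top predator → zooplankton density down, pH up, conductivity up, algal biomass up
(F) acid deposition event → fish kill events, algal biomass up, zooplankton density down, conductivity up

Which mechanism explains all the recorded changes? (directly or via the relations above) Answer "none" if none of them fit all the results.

For each candidate, compare predicted effects to what was observed:
(A) upstream dam release change — does not account for sediment load up
(B) invasive grazer introduction — does not account for sediment load up, bird nesting decline
(C) groundwater intrusion — accounts for every observation
(D) sediment plume from construction — does not account for sediment load up
(E) overfishing of top predator — conductivity down -; sediment load up -; zooplankton density down +; bird nesting decline -; algal biomass up +
(F) acid deposition event — fails on conductivity down, sediment load up, bird nesting decline (predicts conductivity up, not conductivity down)
(C) is the only candidate with no mismatches.

C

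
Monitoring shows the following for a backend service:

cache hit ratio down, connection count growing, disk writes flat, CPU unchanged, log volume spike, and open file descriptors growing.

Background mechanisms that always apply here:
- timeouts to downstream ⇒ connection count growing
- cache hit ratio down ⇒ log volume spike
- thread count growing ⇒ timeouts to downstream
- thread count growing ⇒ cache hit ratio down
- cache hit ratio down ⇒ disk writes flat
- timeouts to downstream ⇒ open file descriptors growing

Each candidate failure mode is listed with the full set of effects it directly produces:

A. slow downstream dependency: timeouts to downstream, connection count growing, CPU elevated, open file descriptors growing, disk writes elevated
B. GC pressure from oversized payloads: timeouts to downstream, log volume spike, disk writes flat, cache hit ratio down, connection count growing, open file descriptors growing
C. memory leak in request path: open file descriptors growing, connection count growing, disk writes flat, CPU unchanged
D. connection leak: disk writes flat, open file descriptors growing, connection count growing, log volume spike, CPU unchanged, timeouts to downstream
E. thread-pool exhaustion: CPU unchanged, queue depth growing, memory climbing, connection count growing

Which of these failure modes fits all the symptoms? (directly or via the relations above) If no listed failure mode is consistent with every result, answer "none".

none

For each candidate, compare predicted effects to what was observed:
(A) slow downstream dependency — fails on cache hit ratio down, disk writes flat, CPU unchanged, log volume spike (predicts disk writes elevated, not disk writes flat; predicts CPU elevated, not CPU unchanged)
(B) GC pressure from oversized payloads — cache hit ratio down +; connection count growing +; disk writes flat +; CPU unchanged -; log volume spike +; open file descriptors growing +
(C) memory leak in request path — cache hit ratio down -; connection count growing +; disk writes flat +; CPU unchanged +; log volume spike -; open file descriptors growing +
(D) connection leak — cache hit ratio down -; connection count growing +; disk writes flat +; CPU unchanged +; log volume spike +; open file descriptors growing +
(E) thread-pool exhaustion — cache hit ratio down -; connection count growing +; disk writes flat -; CPU unchanged +; log volume spike -; open file descriptors growing -
No candidate is consistent with all observations.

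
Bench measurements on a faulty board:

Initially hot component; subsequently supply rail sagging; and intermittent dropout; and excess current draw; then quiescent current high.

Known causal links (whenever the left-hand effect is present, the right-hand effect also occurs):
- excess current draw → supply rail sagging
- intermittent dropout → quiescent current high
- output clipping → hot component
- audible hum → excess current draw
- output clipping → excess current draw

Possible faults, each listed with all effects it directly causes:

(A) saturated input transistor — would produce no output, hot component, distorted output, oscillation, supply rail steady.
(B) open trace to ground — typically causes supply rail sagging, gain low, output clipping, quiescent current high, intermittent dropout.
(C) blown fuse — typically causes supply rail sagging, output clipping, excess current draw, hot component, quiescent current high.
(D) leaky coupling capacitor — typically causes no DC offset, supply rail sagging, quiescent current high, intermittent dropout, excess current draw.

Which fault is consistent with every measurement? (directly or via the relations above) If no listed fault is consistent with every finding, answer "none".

B

Testing each hypothesis:
(A) saturated input transistor — hot component ✓; supply rail sagging ✗; intermittent dropout ✗; excess current draw ✗; quiescent current high ✗
(B) open trace to ground — hot component ✓ (by output clipping → hot component); supply rail sagging ✓; intermittent dropout ✓; excess current draw ✓ (by output clipping → excess current draw); quiescent current high ✓
(C) blown fuse — does not account for intermittent dropout
(D) leaky coupling capacitor — hot component ✗; supply rail sagging ✓; intermittent dropout ✓; excess current draw ✓; quiescent current high ✓
(B) alone accounts for all the evidence.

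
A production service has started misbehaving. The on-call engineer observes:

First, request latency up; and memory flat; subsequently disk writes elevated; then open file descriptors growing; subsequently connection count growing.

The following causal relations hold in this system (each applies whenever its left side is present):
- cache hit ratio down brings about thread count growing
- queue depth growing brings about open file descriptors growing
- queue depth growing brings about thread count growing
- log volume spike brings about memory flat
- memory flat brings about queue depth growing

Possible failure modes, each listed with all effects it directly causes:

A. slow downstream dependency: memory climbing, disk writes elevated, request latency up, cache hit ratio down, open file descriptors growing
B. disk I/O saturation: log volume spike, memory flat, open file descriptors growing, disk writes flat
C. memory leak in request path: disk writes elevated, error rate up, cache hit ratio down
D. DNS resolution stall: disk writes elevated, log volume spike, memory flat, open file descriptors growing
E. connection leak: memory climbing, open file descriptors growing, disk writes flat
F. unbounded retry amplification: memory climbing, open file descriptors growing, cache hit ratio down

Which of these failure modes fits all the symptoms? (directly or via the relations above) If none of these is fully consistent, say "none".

none

For each candidate, compare predicted effects to what was observed:
(A) slow downstream dependency — request latency up ✓; memory flat ✗; disk writes elevated ✓; open file descriptors growing ✓; connection count growing ✗
(B) disk I/O saturation — request latency up ✗; memory flat ✓; disk writes elevated ✗; open file descriptors growing ✓; connection count growing ✗
(C) memory leak in request path — request latency up ✗; memory flat ✗; disk writes elevated ✓; open file descriptors growing ✗; connection count growing ✗
(D) DNS resolution stall — does not account for request latency up, connection count growing
(E) connection leak — fails on request latency up, memory flat, disk writes elevated, connection count growing (predicts memory climbing, not memory flat; predicts disk writes flat, not disk writes elevated)
(F) unbounded retry amplification — fails on request latency up, memory flat, disk writes elevated, connection count growing (predicts memory climbing, not memory flat)
Every candidate fails on at least one observation.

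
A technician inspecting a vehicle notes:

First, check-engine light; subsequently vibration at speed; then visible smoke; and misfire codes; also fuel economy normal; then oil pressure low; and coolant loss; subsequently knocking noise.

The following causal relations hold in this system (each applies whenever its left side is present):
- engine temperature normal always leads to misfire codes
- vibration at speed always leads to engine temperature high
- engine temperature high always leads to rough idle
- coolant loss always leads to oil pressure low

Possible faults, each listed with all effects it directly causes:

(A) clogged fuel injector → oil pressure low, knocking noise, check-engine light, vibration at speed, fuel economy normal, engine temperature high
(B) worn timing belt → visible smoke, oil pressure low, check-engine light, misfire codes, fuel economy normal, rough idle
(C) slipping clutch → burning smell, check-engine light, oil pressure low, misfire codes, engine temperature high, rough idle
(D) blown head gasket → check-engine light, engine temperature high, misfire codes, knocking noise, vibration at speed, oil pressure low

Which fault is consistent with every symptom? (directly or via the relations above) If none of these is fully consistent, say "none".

Checking each candidate against the observations:
(A) clogged fuel injector — does not account for visible smoke, misfire codes, coolant loss
(B) worn timing belt — check-engine light ✓; vibration at speed ✗; visible smoke ✓; misfire codes ✓; fuel economy normal ✓; oil pressure low ✓; coolant loss ✗; knocking noise ✗
(C) slipping clutch — does not account for vibration at speed, visible smoke, fuel economy normal, coolant loss, knocking noise
(D) blown head gasket — check-engine light ✓; vibration at speed ✓; visible smoke ✗; misfire codes ✓; fuel economy normal ✗; oil pressure low ✓; coolant loss ✗; knocking noise ✓
Every candidate fails on at least one observation.

none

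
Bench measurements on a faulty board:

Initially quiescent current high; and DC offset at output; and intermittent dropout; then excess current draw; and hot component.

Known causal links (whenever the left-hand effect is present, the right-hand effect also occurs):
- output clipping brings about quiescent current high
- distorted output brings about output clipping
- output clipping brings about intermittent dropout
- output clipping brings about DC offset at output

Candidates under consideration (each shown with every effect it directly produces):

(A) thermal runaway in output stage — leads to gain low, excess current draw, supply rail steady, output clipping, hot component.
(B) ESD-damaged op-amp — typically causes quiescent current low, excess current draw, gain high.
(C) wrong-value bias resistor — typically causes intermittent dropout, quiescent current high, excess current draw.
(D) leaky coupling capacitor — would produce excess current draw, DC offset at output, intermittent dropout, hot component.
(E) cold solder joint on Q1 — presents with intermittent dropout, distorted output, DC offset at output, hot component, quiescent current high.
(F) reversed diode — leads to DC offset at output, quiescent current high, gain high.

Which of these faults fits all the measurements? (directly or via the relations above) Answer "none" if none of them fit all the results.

Per-candidate check:
(A) thermal runaway in output stage — quiescent current high ✓ (through output clipping → quiescent current high); DC offset at output ✓ (through output clipping → DC offset at output); intermittent dropout ✓ (through output clipping → intermittent dropout); excess current draw ✓; hot component ✓
(B) ESD-damaged op-amp — quiescent current high ✗; DC offset at output ✗; intermittent dropout ✗; excess current draw ✓; hot component ✗
(C) wrong-value bias resistor — quiescent current high ✓; DC offset at output ✗; intermittent dropout ✓; excess current draw ✓; hot component ✗
(D) leaky coupling capacitor — quiescent current high ✗; DC offset at output ✓; intermittent dropout ✓; excess current draw ✓; hot component ✓
(E) cold solder joint on Q1 — does not account for excess current draw
(F) reversed diode — quiescent current high ✓; DC offset at output ✓; intermittent dropout ✗; excess current draw ✗; hot component ✗
Only (A) is consistent with every observation.

A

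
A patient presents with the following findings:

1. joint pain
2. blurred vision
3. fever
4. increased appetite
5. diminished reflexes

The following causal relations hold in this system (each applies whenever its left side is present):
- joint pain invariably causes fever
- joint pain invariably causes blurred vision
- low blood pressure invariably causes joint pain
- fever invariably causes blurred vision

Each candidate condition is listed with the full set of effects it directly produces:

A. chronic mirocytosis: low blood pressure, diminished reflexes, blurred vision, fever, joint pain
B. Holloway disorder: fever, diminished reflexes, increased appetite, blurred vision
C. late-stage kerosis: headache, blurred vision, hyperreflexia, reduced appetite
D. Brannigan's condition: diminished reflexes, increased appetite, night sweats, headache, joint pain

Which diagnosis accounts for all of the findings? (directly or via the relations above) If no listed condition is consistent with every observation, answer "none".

Testing each hypothesis:
(A) chronic mirocytosis — joint pain yes; blurred vision yes; fever yes; increased appetite NO; diminished reflexes yes
(B) Holloway disorder — joint pain NO; blurred vision yes; fever yes; increased appetite yes; diminished reflexes yes
(C) late-stage kerosis — fails on joint pain, fever, increased appetite, diminished reflexes (predicts reduced appetite, not increased appetite; predicts hyperreflexia, not diminished reflexes)
(D) Brannigan's condition — joint pain yes; blurred vision yes (via joint pain → blurred vision); fever yes (via joint pain → fever); increased appetite yes; diminished reflexes yes
(D) is the only candidate with no mismatches.

D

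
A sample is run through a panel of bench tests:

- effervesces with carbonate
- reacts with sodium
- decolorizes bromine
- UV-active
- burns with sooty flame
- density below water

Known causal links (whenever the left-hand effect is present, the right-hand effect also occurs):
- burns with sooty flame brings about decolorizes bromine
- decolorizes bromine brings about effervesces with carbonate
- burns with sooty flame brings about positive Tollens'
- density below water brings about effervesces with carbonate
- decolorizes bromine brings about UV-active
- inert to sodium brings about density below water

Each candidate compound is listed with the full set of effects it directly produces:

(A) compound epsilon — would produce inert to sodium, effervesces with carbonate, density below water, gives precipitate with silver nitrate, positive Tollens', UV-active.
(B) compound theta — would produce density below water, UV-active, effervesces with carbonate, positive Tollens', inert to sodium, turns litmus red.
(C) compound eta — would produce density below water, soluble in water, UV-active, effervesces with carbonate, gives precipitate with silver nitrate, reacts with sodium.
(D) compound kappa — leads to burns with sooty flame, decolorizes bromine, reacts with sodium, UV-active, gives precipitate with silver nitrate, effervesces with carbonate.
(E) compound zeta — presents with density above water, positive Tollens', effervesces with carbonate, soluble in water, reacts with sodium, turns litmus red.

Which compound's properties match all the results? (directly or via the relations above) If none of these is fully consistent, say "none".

none

Testing each hypothesis:
(A) compound epsilon — effervesces with carbonate +; reacts with sodium -; decolorizes bromine -; UV-active +; burns with sooty flame -; density below water +
(B) compound theta — effervesces with carbonate +; reacts with sodium -; decolorizes bromine -; UV-active +; burns with sooty flame -; density below water +
(C) compound eta — does not account for decolorizes bromine, burns with sooty flame
(D) compound kappa — does not account for density below water
(E) compound zeta — effervesces with carbonate +; reacts with sodium +; decolorizes bromine -; UV-active -; burns with sooty flame -; density below water -
Every candidate fails on at least one observation.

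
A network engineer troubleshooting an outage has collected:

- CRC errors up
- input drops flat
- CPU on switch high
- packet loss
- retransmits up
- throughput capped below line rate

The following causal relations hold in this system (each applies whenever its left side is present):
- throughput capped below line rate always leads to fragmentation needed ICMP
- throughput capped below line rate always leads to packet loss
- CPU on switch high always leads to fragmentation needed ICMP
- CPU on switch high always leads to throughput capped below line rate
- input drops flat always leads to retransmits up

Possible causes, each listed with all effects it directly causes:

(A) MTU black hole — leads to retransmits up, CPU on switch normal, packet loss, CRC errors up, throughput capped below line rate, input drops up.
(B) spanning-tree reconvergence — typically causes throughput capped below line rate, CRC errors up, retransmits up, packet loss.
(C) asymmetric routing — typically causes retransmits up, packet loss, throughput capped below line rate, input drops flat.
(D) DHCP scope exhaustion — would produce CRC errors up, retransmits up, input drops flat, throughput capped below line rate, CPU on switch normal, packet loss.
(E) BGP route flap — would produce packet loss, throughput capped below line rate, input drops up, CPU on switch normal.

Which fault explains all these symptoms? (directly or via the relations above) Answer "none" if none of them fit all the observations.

Testing each hypothesis:
(A) MTU black hole — fails on input drops flat, CPU on switch high (predicts input drops up, not input drops flat; predicts CPU on switch normal, not CPU on switch high)
(B) spanning-tree reconvergence — CRC errors up yes; input drops flat NO; CPU on switch high NO; packet loss yes; retransmits up yes; throughput capped below line rate yes
(C) asymmetric routing — does not account for CRC errors up, CPU on switch high
(D) DHCP scope exhaustion — CRC errors up yes; input drops flat yes; CPU on switch high NO; packet loss yes; retransmits up yes; throughput capped below line rate yes
(E) BGP route flap — CRC errors up NO; input drops flat NO; CPU on switch high NO; packet loss yes; retransmits up NO; throughput capped below line rate yes
None of the listed candidates fits everything.

none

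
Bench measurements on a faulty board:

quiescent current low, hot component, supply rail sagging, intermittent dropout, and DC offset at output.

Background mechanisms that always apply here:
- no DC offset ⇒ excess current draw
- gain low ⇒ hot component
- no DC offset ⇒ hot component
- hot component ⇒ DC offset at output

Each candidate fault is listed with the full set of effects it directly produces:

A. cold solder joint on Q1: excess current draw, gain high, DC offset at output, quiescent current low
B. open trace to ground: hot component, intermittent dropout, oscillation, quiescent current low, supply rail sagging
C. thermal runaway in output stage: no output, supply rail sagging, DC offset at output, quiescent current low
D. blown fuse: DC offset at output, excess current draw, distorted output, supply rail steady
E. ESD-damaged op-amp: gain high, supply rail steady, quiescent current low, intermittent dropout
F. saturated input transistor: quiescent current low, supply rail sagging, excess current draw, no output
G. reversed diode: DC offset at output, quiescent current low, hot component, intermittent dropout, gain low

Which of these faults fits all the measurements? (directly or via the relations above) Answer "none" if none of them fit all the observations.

B

Per-candidate check:
(A) cold solder joint on Q1 — quiescent current low +; hot component -; supply rail sagging -; intermittent dropout -; DC offset at output +
(B) open trace to ground — quiescent current low +; hot component +; supply rail sagging +; intermittent dropout +; DC offset at output + (through hot component → DC offset at output)
(C) thermal runaway in output stage — quiescent current low +; hot component -; supply rail sagging +; intermittent dropout -; DC offset at output +
(D) blown fuse — fails on quiescent current low, hot component, supply rail sagging, intermittent dropout (predicts supply rail steady, not supply rail sagging)
(E) ESD-damaged op-amp — fails on hot component, supply rail sagging, DC offset at output (predicts supply rail steady, not supply rail sagging)
(F) saturated input transistor — quiescent current low +; hot component -; supply rail sagging +; intermittent dropout -; DC offset at output -
(G) reversed diode — does not account for supply rail sagging
(B) is the only candidate with no mismatches.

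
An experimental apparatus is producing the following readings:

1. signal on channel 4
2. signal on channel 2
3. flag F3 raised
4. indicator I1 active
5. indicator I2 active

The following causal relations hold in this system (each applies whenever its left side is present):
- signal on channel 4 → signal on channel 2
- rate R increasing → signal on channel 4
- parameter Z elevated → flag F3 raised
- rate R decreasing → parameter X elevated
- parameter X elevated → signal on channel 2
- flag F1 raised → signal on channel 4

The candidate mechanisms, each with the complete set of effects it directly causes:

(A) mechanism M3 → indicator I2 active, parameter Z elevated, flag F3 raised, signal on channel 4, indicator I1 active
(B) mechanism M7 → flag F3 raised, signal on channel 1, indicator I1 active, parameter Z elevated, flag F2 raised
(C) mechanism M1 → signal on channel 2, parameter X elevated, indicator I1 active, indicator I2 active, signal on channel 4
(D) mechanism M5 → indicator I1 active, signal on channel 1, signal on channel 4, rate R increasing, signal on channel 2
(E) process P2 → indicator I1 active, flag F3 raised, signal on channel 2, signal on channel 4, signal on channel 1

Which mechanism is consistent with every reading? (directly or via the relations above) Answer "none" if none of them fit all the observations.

Testing each hypothesis:
(A) mechanism M3 — signal on channel 4 ✓; signal on channel 2 ✓ (through signal on channel 4 → signal on channel 2); flag F3 raised ✓; indicator I1 active ✓; indicator I2 active ✓
(B) mechanism M7 — does not account for signal on channel 4, signal on channel 2, indicator I2 active
(C) mechanism M1 — signal on channel 4 ✓; signal on channel 2 ✓; flag F3 raised ✗; indicator I1 active ✓; indicator I2 active ✓
(D) mechanism M5 — signal on channel 4 ✓; signal on channel 2 ✓; flag F3 raised ✗; indicator I1 active ✓; indicator I2 active ✗
(E) process P2 — signal on channel 4 ✓; signal on channel 2 ✓; flag F3 raised ✓; indicator I1 active ✓; indicator I2 active ✗
(A) alone accounts for all the evidence.

A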